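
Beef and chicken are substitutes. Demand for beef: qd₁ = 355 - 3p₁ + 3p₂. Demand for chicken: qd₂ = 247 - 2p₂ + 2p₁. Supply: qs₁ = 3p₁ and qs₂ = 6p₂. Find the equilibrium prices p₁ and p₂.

Market 1: 355 - 3p₁ + 3p₂ = 3p₁ → 6p₁ - 3p₂ = 355.
Market 2: 8p₂ - 2p₁ = 247.
Eliminating p₂: 8×(1) + 3×(2) gives 42p₁ = 3581, so p₁ = 3581/42.
Back-substitute into (2): p₂ = (247 + 2×3581/42) / 8 = 1096/21.

p₁ = 3581/42, p₂ = 1096/21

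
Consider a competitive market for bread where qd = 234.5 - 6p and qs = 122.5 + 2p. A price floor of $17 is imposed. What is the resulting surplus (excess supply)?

Equilibrium price would be p* = 14, so the floor at 17 binds.
At p = 17: qd = 132.5, qs = 156.5.
Surplus = 156.5 − 132.5 = 24.

Surplus = 24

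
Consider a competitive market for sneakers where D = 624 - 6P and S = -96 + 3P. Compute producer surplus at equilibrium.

Producer surplus = 3456

Equilibrium: 624 - 6P = -96 + 3P gives P* = 80, Q* = 144.
Supply starts at P = 32 (where S = 0).
PS = ½(80 − 32)(144) = 3456.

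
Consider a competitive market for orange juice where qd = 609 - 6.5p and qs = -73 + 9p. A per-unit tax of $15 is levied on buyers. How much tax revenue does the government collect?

Tax revenue = 123870/31

Pre-tax equilibrium: p* = 44, q* = 323.
Tax on buyers shifts demand to qd = 609 − 6.5(p + 15) = 511.5 - 6.5p.
511.5 - 6.5p = -73 + 9p gives seller price ps = 1169/31; buyers pay pb = 1169/31 + 15 = 1634/31.
New quantity: q = 609 − 6.5(1634/31) = 8258/31.
Revenue = 15 × 8258/31 = 123870/31.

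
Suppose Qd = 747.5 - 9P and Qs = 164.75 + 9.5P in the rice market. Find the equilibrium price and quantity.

P* = 31.5, Q* = 464

Set Qd = Qs: 747.5 - 9P = 164.75 + 9.5P.
582.75 = 18.5P, so P* = 31.5.
Q* = 747.5 − 9(31.5) = 464.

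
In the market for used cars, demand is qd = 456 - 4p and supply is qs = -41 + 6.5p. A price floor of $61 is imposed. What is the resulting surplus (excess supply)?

Equilibrium price would be p* = 142/3, so the floor at 61 binds.
At p = 61: qd = 212, qs = 355.5.
Surplus = 355.5 − 212 = 143.5.

Surplus = 143.5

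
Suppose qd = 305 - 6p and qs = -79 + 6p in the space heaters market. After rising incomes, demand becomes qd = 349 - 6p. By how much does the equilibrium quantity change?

Δq = 22

Original equilibrium: p* = 32, q* = 113.
New equilibrium: 349 - 6p = -79 + 6p, so 428 = 12p and p' = 107/3; q' = 349 − 6(107/3) = 135.
Change in quantity: 135 − 113 = 22.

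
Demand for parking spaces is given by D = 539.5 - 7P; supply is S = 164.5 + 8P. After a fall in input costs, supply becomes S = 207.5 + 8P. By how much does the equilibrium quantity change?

Original equilibrium: P* = 25, Q* = 364.5.
New equilibrium: 539.5 - 7P = 207.5 + 8P, so 332 = 15P and P' = 332/15; Q' = 539.5 − 7(332/15) = 11537/30.
Change in quantity: 11537/30 − 364.5 = 301/15.

ΔQ = 301/15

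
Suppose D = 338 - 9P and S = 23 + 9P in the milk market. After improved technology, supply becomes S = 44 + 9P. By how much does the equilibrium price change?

Original equilibrium: P* = 17.5, Q* = 180.5.
New equilibrium: 338 - 9P = 44 + 9P, so 294 = 18P and P' = 49/3; Q' = 338 − 9(49/3) = 191.
Change in price: 49/3 − 17.5 = -7/6.

ΔP = -7/6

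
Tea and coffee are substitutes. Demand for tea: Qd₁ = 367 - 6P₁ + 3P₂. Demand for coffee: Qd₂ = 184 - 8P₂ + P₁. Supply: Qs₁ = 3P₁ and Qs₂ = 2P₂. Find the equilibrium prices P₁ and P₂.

P₁ = 4222/87, P₂ = 2023/87

Market 1: 367 - 6P₁ + 3P₂ = 3P₁ → 9P₁ - 3P₂ = 367.
Market 2: 10P₂ - P₁ = 184.
Eliminating P₂: 10×(1) + 3×(2) gives 87P₁ = 4222, so P₁ = 4222/87.
Back-substitute into (2): P₂ = (184 + 1×4222/87) / 10 = 2023/87.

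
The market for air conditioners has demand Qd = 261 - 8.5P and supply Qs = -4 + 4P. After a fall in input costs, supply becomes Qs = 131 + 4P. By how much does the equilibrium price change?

ΔP = -10.8

Original equilibrium: P* = 21.2, Q* = 80.8.
New equilibrium: 261 - 8.5P = 131 + 4P, so 130 = 12.5P and P' = 10.4; Q' = 261 − 8.5(10.4) = 172.6.
Change in price: 10.4 − 21.2 = -10.8.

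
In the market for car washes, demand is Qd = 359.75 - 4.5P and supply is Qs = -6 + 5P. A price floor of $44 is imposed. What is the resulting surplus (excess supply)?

Equilibrium price would be P* = 38.5, so the floor at 44 binds.
At P = 44: Qd = 161.75, Qs = 214.
Surplus = 214 − 161.75 = 52.25.

Surplus = 52.25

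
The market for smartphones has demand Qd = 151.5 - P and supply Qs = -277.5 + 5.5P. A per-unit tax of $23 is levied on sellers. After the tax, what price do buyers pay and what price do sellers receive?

Pre-tax equilibrium: P* = 66, Q* = 85.5.
Tax on sellers shifts supply to Qs = -277.5 + 5.5(P − 23) = -404 + 5.5P.
151.5 - P = -404 + 5.5P gives buyer price Pb = 1111/13; sellers receive Ps = 1111/13 − 23 = 812/13.
New quantity: Q = 151.5 − 1(1111/13) = 1717/26.

Buyers pay 1111/13, sellers receive 812/13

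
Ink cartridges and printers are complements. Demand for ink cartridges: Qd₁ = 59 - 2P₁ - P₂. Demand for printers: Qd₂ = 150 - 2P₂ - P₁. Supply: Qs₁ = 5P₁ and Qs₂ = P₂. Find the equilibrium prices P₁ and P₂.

Market 1: 59 - 2P₁ - P₂ = 5P₁ → 7P₁ + P₂ = 59.
Market 2: 3P₂ + P₁ = 150.
Eliminating P₂: 3×(1) − 1×(2) gives 20P₁ = 27, so P₁ = 1.35.
Back-substitute into (2): P₂ = (150 − 1×1.35) / 3 = 49.55.

P₁ = 1.35, P₂ = 49.55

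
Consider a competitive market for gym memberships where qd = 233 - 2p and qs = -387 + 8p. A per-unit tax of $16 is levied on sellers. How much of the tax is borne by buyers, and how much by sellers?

Buyers bear $12.8, sellers bear $3.2

Pre-tax equilibrium: p* = 62, q* = 109.
Tax on sellers shifts supply to qs = -387 + 8(p − 16) = -515 + 8p.
233 - 2p = -515 + 8p gives buyer price pb = 74.8; sellers receive ps = 74.8 − 16 = 58.8.
New quantity: q = 233 − 2(74.8) = 83.4.
Buyer burden = 74.8 − 62 = 12.8; seller burden = 62 − 58.8 = 3.2.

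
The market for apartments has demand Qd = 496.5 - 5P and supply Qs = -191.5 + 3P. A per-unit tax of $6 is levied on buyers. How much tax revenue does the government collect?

Pre-tax equilibrium: P* = 86, Q* = 66.5.
Tax on buyers shifts demand to Qd = 496.5 − 5(P + 6) = 466.5 - 5P.
466.5 - 5P = -191.5 + 3P gives seller price Ps = 82.25; buyers pay Pb = 82.25 + 6 = 88.25.
New quantity: Q = 496.5 − 5(88.25) = 55.25.
Revenue = 6 × 55.25 = 331.5.

Tax revenue = 331.5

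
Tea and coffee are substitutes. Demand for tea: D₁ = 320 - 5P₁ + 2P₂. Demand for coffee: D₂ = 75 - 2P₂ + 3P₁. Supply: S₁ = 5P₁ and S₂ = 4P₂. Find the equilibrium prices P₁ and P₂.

Market 1: 320 - 5P₁ + 2P₂ = 5P₁ → 10P₁ - 2P₂ = 320.
Market 2: 6P₂ - 3P₁ = 75.
Eliminating P₂: 6×(1) + 2×(2) gives 54P₁ = 2070, so P₁ = 115/3.
Back-substitute into (2): P₂ = (75 + 3×115/3) / 6 = 95/3.

P₁ = 115/3, P₂ = 95/3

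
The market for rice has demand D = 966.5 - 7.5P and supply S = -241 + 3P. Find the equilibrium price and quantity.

P* = 115, Q* = 104

Set D = S: 966.5 - 7.5P = -241 + 3P.
1207.5 = 10.5P, so P* = 115.
Q* = 966.5 − 7.5(115) = 104.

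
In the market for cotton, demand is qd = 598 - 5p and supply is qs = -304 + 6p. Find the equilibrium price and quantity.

p* = 82, q* = 188

Set qd = qs: 598 - 5p = -304 + 6p.
902 = 11p, so p* = 82.
q* = 598 − 5(82) = 188.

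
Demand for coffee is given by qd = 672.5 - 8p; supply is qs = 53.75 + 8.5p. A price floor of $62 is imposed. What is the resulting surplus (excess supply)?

Surplus = 404.25

Equilibrium price would be p* = 37.5, so the floor at 62 binds.
At p = 62: qd = 176.5, qs = 580.75.
Surplus = 580.75 − 176.5 = 404.25.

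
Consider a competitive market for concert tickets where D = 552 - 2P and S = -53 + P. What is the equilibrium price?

P* = 605/3

Set D = S: 552 - 2P = -53 + P.
605 = 3P, so P* = 605/3.
Q* = 552 − 2(605/3) = 446/3.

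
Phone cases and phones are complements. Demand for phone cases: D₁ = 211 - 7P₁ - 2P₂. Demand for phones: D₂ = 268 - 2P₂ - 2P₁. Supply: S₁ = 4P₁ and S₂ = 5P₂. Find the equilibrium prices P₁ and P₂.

Market 1: 211 - 7P₁ - 2P₂ = 4P₁ → 11P₁ + 2P₂ = 211.
Market 2: 7P₂ + 2P₁ = 268.
Eliminating P₂: 7×(1) − 2×(2) gives 73P₁ = 941, so P₁ = 941/73.
Back-substitute into (2): P₂ = (268 − 2×941/73) / 7 = 2526/73.

P₁ = 941/73, P₂ = 2526/73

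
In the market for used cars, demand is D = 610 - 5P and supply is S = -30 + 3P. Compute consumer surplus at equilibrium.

Consumer surplus = 4410

Equilibrium: 610 - 5P = -30 + 3P gives P* = 80, Q* = 210.
Demand choke price (D = 0): P = 122.
CS = ½(122 − 80)(210) = 4410.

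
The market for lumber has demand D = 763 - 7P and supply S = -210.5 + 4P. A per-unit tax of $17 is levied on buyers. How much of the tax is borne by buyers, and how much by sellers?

Pre-tax equilibrium: P* = 88.5, Q* = 143.5.
Tax on buyers shifts demand to D = 763 − 7(P + 17) = 644 - 7P.
644 - 7P = -210.5 + 4P gives seller price Ps = 1709/22; buyers pay Pb = 1709/22 + 17 = 2083/22.
New quantity: Q = 763 − 7(2083/22) = 2205/22.
Buyer burden = 2083/22 − 88.5 = 68/11; seller burden = 88.5 − 1709/22 = 119/11.

Buyers bear 68/11, sellers bear 119/11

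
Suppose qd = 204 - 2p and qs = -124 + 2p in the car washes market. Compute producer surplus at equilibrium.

Producer surplus = 400

Equilibrium: 204 - 2p = -124 + 2p gives p* = 82, q* = 40.
Supply starts at p = 62 (where qs = 0).
PS = ½(82 − 62)(40) = 400.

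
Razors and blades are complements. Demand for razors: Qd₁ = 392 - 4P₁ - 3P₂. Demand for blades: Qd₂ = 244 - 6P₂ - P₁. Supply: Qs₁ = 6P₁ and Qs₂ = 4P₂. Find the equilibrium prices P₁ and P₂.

P₁ = 3188/97, P₂ = 2048/97

Market 1: 392 - 4P₁ - 3P₂ = 6P₁ → 10P₁ + 3P₂ = 392.
Market 2: 10P₂ + P₁ = 244.
Eliminating P₂: 10×(1) − 3×(2) gives 97P₁ = 3188, so P₁ = 3188/97.
Back-substitute into (2): P₂ = (244 − 1×3188/97) / 10 = 2048/97.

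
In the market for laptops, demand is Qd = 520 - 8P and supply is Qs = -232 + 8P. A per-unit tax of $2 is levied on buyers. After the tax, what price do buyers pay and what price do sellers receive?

Pre-tax equilibrium: P* = 47, Q* = 144.
Tax on buyers shifts demand to Qd = 520 − 8(P + 2) = 504 - 8P.
504 - 8P = -232 + 8P gives seller price Ps = 46; buyers pay Pb = 46 + 2 = 48.
New quantity: Q = 520 − 8(48) = 136.

Buyers pay $48, sellers receive $46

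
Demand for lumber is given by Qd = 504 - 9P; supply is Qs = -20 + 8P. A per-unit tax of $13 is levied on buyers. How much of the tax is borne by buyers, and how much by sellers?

Pre-tax equilibrium: P* = 524/17, Q* = 3852/17.
Tax on buyers shifts demand to Qd = 504 − 9(P + 13) = 387 - 9P.
387 - 9P = -20 + 8P gives seller price Ps = 407/17; buyers pay Pb = 407/17 + 13 = 628/17.
New quantity: Q = 504 − 9(628/17) = 2916/17.
Buyer burden = 628/17 − 524/17 = 104/17; seller burden = 524/17 − 407/17 = 117/17.

Buyers bear 104/17, sellers bear 117/17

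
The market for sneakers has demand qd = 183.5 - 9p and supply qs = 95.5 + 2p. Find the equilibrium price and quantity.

Set qd = qs: 183.5 - 9p = 95.5 + 2p.
88 = 11p, so p* = 8.
q* = 183.5 − 9(8) = 111.5.

p* = 8, q* = 111.5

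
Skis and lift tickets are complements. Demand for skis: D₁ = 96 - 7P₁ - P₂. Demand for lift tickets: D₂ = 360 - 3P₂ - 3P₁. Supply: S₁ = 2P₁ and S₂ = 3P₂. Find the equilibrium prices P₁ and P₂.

Market 1: 96 - 7P₁ - P₂ = 2P₁ → 9P₁ + P₂ = 96.
Market 2: 6P₂ + 3P₁ = 360.
Eliminating P₂: 6×(1) − 1×(2) gives 51P₁ = 216, so P₁ = 72/17.
Back-substitute into (2): P₂ = (360 − 3×72/17) / 6 = 984/17.

P₁ = 72/17, P₂ = 984/17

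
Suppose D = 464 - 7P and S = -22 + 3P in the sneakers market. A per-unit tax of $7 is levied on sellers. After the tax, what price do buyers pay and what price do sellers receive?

Pre-tax equilibrium: P* = 48.6, Q* = 123.8.
Tax on sellers shifts supply to S = -22 + 3(P − 7) = -43 + 3P.
464 - 7P = -43 + 3P gives buyer price Pb = 50.7; sellers receive Ps = 50.7 − 7 = 43.7.
New quantity: Q = 464 − 7(50.7) = 109.1.

Buyers pay $50.7, sellers receive $43.7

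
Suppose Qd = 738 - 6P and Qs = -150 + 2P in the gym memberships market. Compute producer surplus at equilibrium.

Producer surplus = 1296

Equilibrium: 738 - 6P = -150 + 2P gives P* = 111, Q* = 72.
Supply starts at P = 75 (where Qs = 0).
PS = ½(111 − 75)(72) = 1296.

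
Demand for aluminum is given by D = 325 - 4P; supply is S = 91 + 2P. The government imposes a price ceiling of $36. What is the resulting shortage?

Equilibrium price would be P* = 39, so the ceiling at 36 binds.
At P = 36: D = 325 − 4(36) = 181, S = 91 + 2(36) = 163.
Shortage = 181 − 163 = 18.

Shortage = 18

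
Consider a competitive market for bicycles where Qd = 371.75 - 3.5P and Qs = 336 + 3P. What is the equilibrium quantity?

Q* = 352.5

Set Qd = Qs: 371.75 - 3.5P = 336 + 3P.
35.75 = 6.5P, so P* = 5.5.
Q* = 371.75 − 3.5(5.5) = 352.5.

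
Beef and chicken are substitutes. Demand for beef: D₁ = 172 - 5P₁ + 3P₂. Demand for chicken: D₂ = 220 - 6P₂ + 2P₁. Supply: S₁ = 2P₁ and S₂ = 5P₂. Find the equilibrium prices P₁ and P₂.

Market 1: 172 - 5P₁ + 3P₂ = 2P₁ → 7P₁ - 3P₂ = 172.
Market 2: 11P₂ - 2P₁ = 220.
Eliminating P₂: 11×(1) + 3×(2) gives 71P₁ = 2552, so P₁ = 2552/71.
Back-substitute into (2): P₂ = (220 + 2×2552/71) / 11 = 1884/71.

P₁ = 2552/71, P₂ = 1884/71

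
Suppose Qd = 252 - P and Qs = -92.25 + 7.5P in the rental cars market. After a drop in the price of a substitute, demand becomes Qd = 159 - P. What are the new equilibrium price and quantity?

Original equilibrium: P* = 40.5, Q* = 211.5.
New equilibrium: 159 - P = -92.25 + 7.5P, so 251.25 = 8.5P and P' = 1005/34; Q' = 159 − 1(1005/34) = 4401/34.

P' = 1005/34, Q' = 4401/34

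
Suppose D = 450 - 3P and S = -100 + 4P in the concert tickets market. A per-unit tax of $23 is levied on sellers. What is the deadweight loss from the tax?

Deadweight loss = 3174/7

Pre-tax equilibrium: P* = 550/7, Q* = 1500/7.
Tax on sellers shifts supply to S = -100 + 4(P − 23) = -192 + 4P.
450 - 3P = -192 + 4P gives buyer price Pb = 642/7; sellers receive Ps = 642/7 − 23 = 481/7.
New quantity: Q = 450 − 3(642/7) = 1224/7.
DWL = ½ × 23 × (1500/7 − 1224/7) = 3174/7.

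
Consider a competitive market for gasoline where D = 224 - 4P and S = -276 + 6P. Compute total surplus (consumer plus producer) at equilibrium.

Equilibrium: 224 - 4P = -276 + 6P gives P* = 50, Q* = 24.
Demand choke price: P = 56; supply starts at P = 46.
CS = ½(56 − 50)(24) = 72; PS = ½(50 − 46)(24) = 48.

Total surplus = 120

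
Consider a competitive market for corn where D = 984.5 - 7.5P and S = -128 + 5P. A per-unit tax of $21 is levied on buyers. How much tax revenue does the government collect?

Pre-tax equilibrium: P* = 89, Q* = 317.
Tax on buyers shifts demand to D = 984.5 − 7.5(P + 21) = 827 - 7.5P.
827 - 7.5P = -128 + 5P gives seller price Ps = 76.4; buyers pay Pb = 76.4 + 21 = 97.4.
New quantity: Q = 984.5 − 7.5(97.4) = 254.
Revenue = 21 × 254 = 5334.

Tax revenue = 5334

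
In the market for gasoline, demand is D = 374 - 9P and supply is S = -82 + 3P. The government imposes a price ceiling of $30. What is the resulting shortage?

Equilibrium price would be P* = 38, so the ceiling at 30 binds.
At P = 30: D = 374 − 9(30) = 104, S = -82 + 3(30) = 8.
Shortage = 104 − 8 = 96.

Shortage = 96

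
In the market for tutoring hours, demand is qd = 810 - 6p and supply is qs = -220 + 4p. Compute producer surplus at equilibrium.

Producer surplus = 4608

Equilibrium: 810 - 6p = -220 + 4p gives p* = 103, q* = 192.
Supply starts at p = 55 (where qs = 0).
PS = ½(103 − 55)(192) = 4608.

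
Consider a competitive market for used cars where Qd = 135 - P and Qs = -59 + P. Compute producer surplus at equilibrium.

Equilibrium: 135 - P = -59 + P gives P* = 97, Q* = 38.
Supply starts at P = 59 (where Qs = 0).
PS = ½(97 − 59)(38) = 722.

Producer surplus = 722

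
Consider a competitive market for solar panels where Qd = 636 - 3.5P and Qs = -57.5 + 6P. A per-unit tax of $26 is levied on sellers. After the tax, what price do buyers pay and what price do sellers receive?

Pre-tax equilibrium: P* = 73, Q* = 380.5.
Tax on sellers shifts supply to Qs = -57.5 + 6(P − 26) = -213.5 + 6P.
636 - 3.5P = -213.5 + 6P gives buyer price Pb = 1699/19; sellers receive Ps = 1699/19 − 26 = 1205/19.
New quantity: Q = 636 − 3.5(1699/19) = 12275/38.

Buyers pay 1699/19, sellers receive 1205/19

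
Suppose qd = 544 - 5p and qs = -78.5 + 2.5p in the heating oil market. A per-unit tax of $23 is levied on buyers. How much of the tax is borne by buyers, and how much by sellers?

Pre-tax equilibrium: p* = 83, q* = 129.
Tax on buyers shifts demand to qd = 544 − 5(p + 23) = 429 - 5p.
429 - 5p = -78.5 + 2.5p gives seller price ps = 203/3; buyers pay pb = 203/3 + 23 = 272/3.
New quantity: q = 544 − 5(272/3) = 272/3.
Buyer burden = 272/3 − 83 = 23/3; seller burden = 83 − 203/3 = 46/3.

Buyers bear 23/3, sellers bear 46/3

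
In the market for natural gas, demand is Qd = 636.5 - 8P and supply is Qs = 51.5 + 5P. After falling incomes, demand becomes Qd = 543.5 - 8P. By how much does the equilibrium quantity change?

Original equilibrium: P* = 45, Q* = 276.5.
New equilibrium: 543.5 - 8P = 51.5 + 5P, so 492 = 13P and P' = 492/13; Q' = 543.5 − 8(492/13) = 6259/26.
Change in quantity: 6259/26 − 276.5 = -465/13.

ΔQ = -465/13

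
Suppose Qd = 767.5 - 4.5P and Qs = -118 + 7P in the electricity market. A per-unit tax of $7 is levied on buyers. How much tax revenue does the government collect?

Pre-tax equilibrium: P* = 77, Q* = 421.
Tax on buyers shifts demand to Qd = 767.5 − 4.5(P + 7) = 736 - 4.5P.
736 - 4.5P = -118 + 7P gives seller price Ps = 1708/23; buyers pay Pb = 1708/23 + 7 = 1869/23.
New quantity: Q = 767.5 − 4.5(1869/23) = 9242/23.
Revenue = 7 × 9242/23 = 64694/23.

Tax revenue = 64694/23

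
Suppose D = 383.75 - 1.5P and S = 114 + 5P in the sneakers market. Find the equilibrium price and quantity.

Set D = S: 383.75 - 1.5P = 114 + 5P.
269.75 = 6.5P, so P* = 41.5.
Q* = 383.75 − 1.5(41.5) = 321.5.

P* = 41.5, Q* = 321.5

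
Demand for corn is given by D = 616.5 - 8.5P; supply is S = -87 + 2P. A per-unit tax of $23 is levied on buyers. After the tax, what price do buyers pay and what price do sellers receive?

Buyers pay 1499/21, sellers receive 1016/21

Pre-tax equilibrium: P* = 67, Q* = 47.
Tax on buyers shifts demand to D = 616.5 − 8.5(P + 23) = 421 - 8.5P.
421 - 8.5P = -87 + 2P gives seller price Ps = 1016/21; buyers pay Pb = 1016/21 + 23 = 1499/21.
New quantity: Q = 616.5 − 8.5(1499/21) = 205/21.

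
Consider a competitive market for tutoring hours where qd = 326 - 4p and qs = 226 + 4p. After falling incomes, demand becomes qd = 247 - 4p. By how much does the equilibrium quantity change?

Original equilibrium: p* = 12.5, q* = 276.
New equilibrium: 247 - 4p = 226 + 4p, so 21 = 8p and p' = 2.625; q' = 247 − 4(2.625) = 236.5.
Change in quantity: 236.5 − 276 = -39.5.

Δq = -39.5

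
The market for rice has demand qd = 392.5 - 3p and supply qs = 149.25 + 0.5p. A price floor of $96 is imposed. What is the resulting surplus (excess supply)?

Equilibrium price would be p* = 69.5, so the floor at 96 binds.
At p = 96: qd = 104.5, qs = 197.25.
Surplus = 197.25 − 104.5 = 92.75.

Surplus = 92.75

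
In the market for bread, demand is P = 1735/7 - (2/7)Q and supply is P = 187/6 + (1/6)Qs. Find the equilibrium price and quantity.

P* = 111, Q* = 479

Set the two price expressions equal: 1735/7 - (2/7)Q = 187/6 + (1/6)Q.
9101/42 = (19/42)Q, so Q* = 479.
P* = 1735/7 − (2/7)(479) = 111.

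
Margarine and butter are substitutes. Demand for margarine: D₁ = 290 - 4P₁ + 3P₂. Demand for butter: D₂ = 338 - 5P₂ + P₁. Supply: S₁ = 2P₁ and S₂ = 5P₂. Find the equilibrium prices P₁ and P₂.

P₁ = 206/3, P₂ = 122/3

Market 1: 290 - 4P₁ + 3P₂ = 2P₁ → 6P₁ - 3P₂ = 290.
Market 2: 10P₂ - P₁ = 338.
Eliminating P₂: 10×(1) + 3×(2) gives 57P₁ = 3914, so P₁ = 206/3.
Back-substitute into (2): P₂ = (338 + 1×206/3) / 10 = 122/3.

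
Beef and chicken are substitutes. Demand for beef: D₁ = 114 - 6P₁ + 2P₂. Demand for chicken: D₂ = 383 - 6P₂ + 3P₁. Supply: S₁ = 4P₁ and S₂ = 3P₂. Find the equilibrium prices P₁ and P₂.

Market 1: 114 - 6P₁ + 2P₂ = 4P₁ → 10P₁ - 2P₂ = 114.
Market 2: 9P₂ - 3P₁ = 383.
Eliminating P₂: 9×(1) + 2×(2) gives 84P₁ = 1792, so P₁ = 64/3.
Back-substitute into (2): P₂ = (383 + 3×64/3) / 9 = 149/3.

P₁ = 64/3, P₂ = 149/3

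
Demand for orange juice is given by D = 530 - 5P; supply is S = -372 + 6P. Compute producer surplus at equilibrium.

Producer surplus = 1200

Equilibrium: 530 - 5P = -372 + 6P gives P* = 82, Q* = 120.
Supply starts at P = 62 (where S = 0).
PS = ½(82 − 62)(120) = 1200.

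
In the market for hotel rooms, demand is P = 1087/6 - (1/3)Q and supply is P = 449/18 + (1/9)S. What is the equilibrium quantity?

Set the two price expressions equal: 1087/6 - (1/3)Q = 449/18 + (1/9)Q.
1406/9 = (4/9)Q, so Q* = 351.5.
P* = 1087/6 − (1/3)(351.5) = 64.

Q* = 351.5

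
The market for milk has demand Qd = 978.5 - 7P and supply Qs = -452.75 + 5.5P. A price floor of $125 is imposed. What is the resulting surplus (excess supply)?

Equilibrium price would be P* = 114.5, so the floor at 125 binds.
At P = 125: Qd = 103.5, Qs = 234.75.
Surplus = 234.75 − 103.5 = 131.25.

Surplus = 131.25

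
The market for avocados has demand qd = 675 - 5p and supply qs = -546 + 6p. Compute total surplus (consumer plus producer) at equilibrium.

Equilibrium: 675 - 5p = -546 + 6p gives p* = 111, q* = 120.
Demand choke price: p = 135; supply starts at p = 91.
CS = ½(135 − 111)(120) = 1440; PS = ½(111 − 91)(120) = 1200.

Total surplus = 2640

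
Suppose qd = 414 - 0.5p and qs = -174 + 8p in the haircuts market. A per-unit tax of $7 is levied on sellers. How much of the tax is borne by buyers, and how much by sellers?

Buyers bear 112/17, sellers bear 7/17

Pre-tax equilibrium: p* = 1176/17, q* = 6450/17.
Tax on sellers shifts supply to qs = -174 + 8(p − 7) = -230 + 8p.
414 - 0.5p = -230 + 8p gives buyer price pb = 1288/17; sellers receive ps = 1288/17 − 7 = 1169/17.
New quantity: q = 414 − 0.5(1288/17) = 6394/17.
Buyer burden = 1288/17 − 1176/17 = 112/17; seller burden = 1176/17 − 1169/17 = 7/17.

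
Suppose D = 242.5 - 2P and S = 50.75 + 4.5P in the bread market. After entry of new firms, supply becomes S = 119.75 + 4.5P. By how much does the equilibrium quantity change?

Original equilibrium: P* = 29.5, Q* = 183.5.
New equilibrium: 242.5 - 2P = 119.75 + 4.5P, so 122.75 = 6.5P and P' = 491/26; Q' = 242.5 − 2(491/26) = 5323/26.
Change in quantity: 5323/26 − 183.5 = 276/13.

ΔQ = 276/13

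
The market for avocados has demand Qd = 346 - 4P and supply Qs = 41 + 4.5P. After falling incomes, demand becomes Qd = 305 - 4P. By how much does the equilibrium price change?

ΔP = -82/17

Original equilibrium: P* = 610/17, Q* = 3442/17.
New equilibrium: 305 - 4P = 41 + 4.5P, so 264 = 8.5P and P' = 528/17; Q' = 305 − 4(528/17) = 3073/17.
Change in price: 528/17 − 610/17 = -82/17.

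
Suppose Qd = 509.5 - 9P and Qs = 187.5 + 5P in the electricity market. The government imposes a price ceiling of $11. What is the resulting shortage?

Shortage = 168

Equilibrium price would be P* = 23, so the ceiling at 11 binds.
At P = 11: Qd = 509.5 − 9(11) = 410.5, Qs = 187.5 + 5(11) = 242.5.
Shortage = 410.5 − 242.5 = 168.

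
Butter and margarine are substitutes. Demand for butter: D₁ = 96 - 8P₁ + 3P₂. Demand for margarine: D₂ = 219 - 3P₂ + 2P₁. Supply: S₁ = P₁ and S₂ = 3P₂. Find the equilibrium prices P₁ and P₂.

P₁ = 25.6875, P₂ = 45.0625

Market 1: 96 - 8P₁ + 3P₂ = P₁ → 9P₁ - 3P₂ = 96.
Market 2: 6P₂ - 2P₁ = 219.
Eliminating P₂: 6×(1) + 3×(2) gives 48P₁ = 1233, so P₁ = 25.6875.
Back-substitute into (2): P₂ = (219 + 2×25.6875) / 6 = 45.0625.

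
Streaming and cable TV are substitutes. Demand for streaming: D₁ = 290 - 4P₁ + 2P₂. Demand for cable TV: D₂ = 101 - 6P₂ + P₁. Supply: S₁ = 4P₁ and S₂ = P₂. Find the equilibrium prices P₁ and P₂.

Market 1: 290 - 4P₁ + 2P₂ = 4P₁ → 8P₁ - 2P₂ = 290.
Market 2: 7P₂ - P₁ = 101.
Eliminating P₂: 7×(1) + 2×(2) gives 54P₁ = 2232, so P₁ = 124/3.
Back-substitute into (2): P₂ = (101 + 1×124/3) / 7 = 61/3.

P₁ = 124/3, P₂ = 61/3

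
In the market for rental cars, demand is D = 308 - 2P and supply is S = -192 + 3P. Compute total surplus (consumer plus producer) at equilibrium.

Total surplus = 4860

Equilibrium: 308 - 2P = -192 + 3P gives P* = 100, Q* = 108.
Demand choke price: P = 154; supply starts at P = 64.
CS = ½(154 − 100)(108) = 2916; PS = ½(100 − 64)(108) = 1944.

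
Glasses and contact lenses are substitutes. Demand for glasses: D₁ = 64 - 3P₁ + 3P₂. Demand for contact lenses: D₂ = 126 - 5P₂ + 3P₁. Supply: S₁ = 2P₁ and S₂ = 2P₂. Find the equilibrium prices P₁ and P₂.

Market 1: 64 - 3P₁ + 3P₂ = 2P₁ → 5P₁ - 3P₂ = 64.
Market 2: 7P₂ - 3P₁ = 126.
Eliminating P₂: 7×(1) + 3×(2) gives 26P₁ = 826, so P₁ = 413/13.
Back-substitute into (2): P₂ = (126 + 3×413/13) / 7 = 411/13.

P₁ = 413/13, P₂ = 411/13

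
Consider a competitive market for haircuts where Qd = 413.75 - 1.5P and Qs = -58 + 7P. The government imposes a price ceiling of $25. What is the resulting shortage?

Equilibrium price would be P* = 55.5, so the ceiling at 25 binds.
At P = 25: Qd = 413.75 − 1.5(25) = 376.25, Qs = -58 + 7(25) = 117.
Shortage = 376.25 − 117 = 259.25.

Shortage = 259.25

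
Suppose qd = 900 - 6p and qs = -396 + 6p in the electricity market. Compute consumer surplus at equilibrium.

Consumer surplus = 5292

Equilibrium: 900 - 6p = -396 + 6p gives p* = 108, q* = 252.
Demand choke price (qd = 0): p = 150.
CS = ½(150 − 108)(252) = 5292.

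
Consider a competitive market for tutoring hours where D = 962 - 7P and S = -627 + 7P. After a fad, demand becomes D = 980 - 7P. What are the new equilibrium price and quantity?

P' = 1607/14, Q' = 176.5

Original equilibrium: P* = 113.5, Q* = 167.5.
New equilibrium: 980 - 7P = -627 + 7P, so 1607 = 14P and P' = 1607/14; Q' = 980 − 7(1607/14) = 176.5.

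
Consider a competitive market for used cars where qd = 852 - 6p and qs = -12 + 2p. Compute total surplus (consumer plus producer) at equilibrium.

Equilibrium: 852 - 6p = -12 + 2p gives p* = 108, q* = 204.
Demand choke price: p = 142; supply starts at p = 6.
CS = ½(142 − 108)(204) = 3468; PS = ½(108 − 6)(204) = 10404.

Total surplus = 13872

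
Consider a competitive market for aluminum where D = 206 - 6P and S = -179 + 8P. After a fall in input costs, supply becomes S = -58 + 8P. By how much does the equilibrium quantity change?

ΔQ = 363/7

Original equilibrium: P* = 27.5, Q* = 41.
New equilibrium: 206 - 6P = -58 + 8P, so 264 = 14P and P' = 132/7; Q' = 206 − 6(132/7) = 650/7.
Change in quantity: 650/7 − 41 = 363/7.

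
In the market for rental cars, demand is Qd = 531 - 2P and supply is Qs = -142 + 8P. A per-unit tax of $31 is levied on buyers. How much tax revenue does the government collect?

Tax revenue = 10750.8

Pre-tax equilibrium: P* = 67.3, Q* = 396.4.
Tax on buyers shifts demand to Qd = 531 − 2(P + 31) = 469 - 2P.
469 - 2P = -142 + 8P gives seller price Ps = 61.1; buyers pay Pb = 61.1 + 31 = 92.1.
New quantity: Q = 531 − 2(92.1) = 346.8.
Revenue = 31 × 346.8 = 10750.8.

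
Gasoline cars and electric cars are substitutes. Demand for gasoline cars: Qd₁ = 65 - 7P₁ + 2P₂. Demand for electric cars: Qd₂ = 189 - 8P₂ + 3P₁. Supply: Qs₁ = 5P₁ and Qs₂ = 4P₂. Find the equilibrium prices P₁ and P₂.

P₁ = 193/23, P₂ = 821/46

Market 1: 65 - 7P₁ + 2P₂ = 5P₁ → 12P₁ - 2P₂ = 65.
Market 2: 12P₂ - 3P₁ = 189.
Eliminating P₂: 12×(1) + 2×(2) gives 138P₁ = 1158, so P₁ = 193/23.
Back-substitute into (2): P₂ = (189 + 3×193/23) / 12 = 821/46.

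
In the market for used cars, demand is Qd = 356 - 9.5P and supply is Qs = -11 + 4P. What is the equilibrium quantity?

Set Qd = Qs: 356 - 9.5P = -11 + 4P.
367 = 13.5P, so P* = 734/27.
Q* = 356 − 9.5(734/27) = 2639/27.

Q* = 2639/27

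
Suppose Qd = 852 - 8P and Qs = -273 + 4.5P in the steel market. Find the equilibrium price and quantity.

P* = 90, Q* = 132

Set Qd = Qs: 852 - 8P = -273 + 4.5P.
1125 = 12.5P, so P* = 90.
Q* = 852 − 8(90) = 132.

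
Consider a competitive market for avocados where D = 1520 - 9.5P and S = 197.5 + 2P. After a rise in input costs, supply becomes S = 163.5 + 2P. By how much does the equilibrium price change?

ΔP = 68/23

Original equilibrium: P* = 115, Q* = 427.5.
New equilibrium: 1520 - 9.5P = 163.5 + 2P, so 1356.5 = 11.5P and P' = 2713/23; Q' = 1520 − 9.5(2713/23) = 18373/46.
Change in price: 2713/23 − 115 = 68/23.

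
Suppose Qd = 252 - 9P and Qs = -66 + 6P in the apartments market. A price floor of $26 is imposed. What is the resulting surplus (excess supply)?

Equilibrium price would be P* = 21.2, so the floor at 26 binds.
At P = 26: Qd = 18, Qs = 90.
Surplus = 90 − 18 = 72.

Surplus = 72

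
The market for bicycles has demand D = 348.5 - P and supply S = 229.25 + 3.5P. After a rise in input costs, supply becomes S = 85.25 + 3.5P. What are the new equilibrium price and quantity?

Original equilibrium: P* = 26.5, Q* = 322.
New equilibrium: 348.5 - P = 85.25 + 3.5P, so 263.25 = 4.5P and P' = 58.5; Q' = 348.5 − 1(58.5) = 290.

P' = 58.5, Q' = 290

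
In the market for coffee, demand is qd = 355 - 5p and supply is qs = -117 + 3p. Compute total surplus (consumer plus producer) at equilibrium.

Total surplus = 960

Equilibrium: 355 - 5p = -117 + 3p gives p* = 59, q* = 60.
Demand choke price: p = 71; supply starts at p = 39.
CS = ½(71 − 59)(60) = 360; PS = ½(59 − 39)(60) = 600.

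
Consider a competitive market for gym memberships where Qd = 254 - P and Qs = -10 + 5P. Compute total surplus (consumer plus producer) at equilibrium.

Total surplus = 26460

Equilibrium: 254 - P = -10 + 5P gives P* = 44, Q* = 210.
Demand choke price: P = 254; supply starts at P = 2.
CS = ½(254 − 44)(210) = 22050; PS = ½(44 − 2)(210) = 4410.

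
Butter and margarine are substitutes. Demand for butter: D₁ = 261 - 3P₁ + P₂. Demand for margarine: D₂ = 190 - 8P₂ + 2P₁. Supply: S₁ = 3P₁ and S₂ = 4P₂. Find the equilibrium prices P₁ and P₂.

P₁ = 1661/35, P₂ = 831/35

Market 1: 261 - 3P₁ + P₂ = 3P₁ → 6P₁ - P₂ = 261.
Market 2: 12P₂ - 2P₁ = 190.
Eliminating P₂: 12×(1) + 1×(2) gives 70P₁ = 3322, so P₁ = 1661/35.
Back-substitute into (2): P₂ = (190 + 2×1661/35) / 12 = 831/35.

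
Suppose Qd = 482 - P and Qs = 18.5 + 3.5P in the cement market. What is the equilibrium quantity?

Q* = 379

Set Qd = Qs: 482 - P = 18.5 + 3.5P.
463.5 = 4.5P, so P* = 103.
Q* = 482 − 1(103) = 379.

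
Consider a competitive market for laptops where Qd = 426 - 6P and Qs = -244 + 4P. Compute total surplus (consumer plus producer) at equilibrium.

Total surplus = 120

Equilibrium: 426 - 6P = -244 + 4P gives P* = 67, Q* = 24.
Demand choke price: P = 71; supply starts at P = 61.
CS = ½(71 − 67)(24) = 48; PS = ½(67 − 61)(24) = 72.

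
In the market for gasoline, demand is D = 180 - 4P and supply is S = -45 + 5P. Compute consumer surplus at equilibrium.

Equilibrium: 180 - 4P = -45 + 5P gives P* = 25, Q* = 80.
Demand choke price (D = 0): P = 45.
CS = ½(45 − 25)(80) = 800.

Consumer surplus = 800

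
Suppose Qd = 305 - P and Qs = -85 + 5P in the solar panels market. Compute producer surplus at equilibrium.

Equilibrium: 305 - P = -85 + 5P gives P* = 65, Q* = 240.
Supply starts at P = 17 (where Qs = 0).
PS = ½(65 − 17)(240) = 5760.

Producer surplus = 5760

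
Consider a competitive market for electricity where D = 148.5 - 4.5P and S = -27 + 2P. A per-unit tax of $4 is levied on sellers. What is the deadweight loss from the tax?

Deadweight loss = 144/13

Pre-tax equilibrium: P* = 27, Q* = 27.
Tax on sellers shifts supply to S = -27 + 2(P − 4) = -35 + 2P.
148.5 - 4.5P = -35 + 2P gives buyer price Pb = 367/13; sellers receive Ps = 367/13 − 4 = 315/13.
New quantity: Q = 148.5 − 4.5(367/13) = 279/13.
DWL = ½ × 4 × (27 − 279/13) = 144/13.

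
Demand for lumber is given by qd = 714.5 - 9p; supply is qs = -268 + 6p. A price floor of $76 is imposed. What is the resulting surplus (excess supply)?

Surplus = 157.5

Equilibrium price would be p* = 65.5, so the floor at 76 binds.
At p = 76: qd = 30.5, qs = 188.
Surplus = 188 − 30.5 = 157.5.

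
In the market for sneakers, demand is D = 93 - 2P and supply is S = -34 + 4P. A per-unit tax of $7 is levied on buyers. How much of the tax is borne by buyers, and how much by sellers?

Pre-tax equilibrium: P* = 127/6, Q* = 152/3.
Tax on buyers shifts demand to D = 93 − 2(P + 7) = 79 - 2P.
79 - 2P = -34 + 4P gives seller price Ps = 113/6; buyers pay Pb = 113/6 + 7 = 155/6.
New quantity: Q = 93 − 2(155/6) = 124/3.
Buyer burden = 155/6 − 127/6 = 14/3; seller burden = 127/6 − 113/6 = 7/3.

Buyers bear 14/3, sellers bear 7/3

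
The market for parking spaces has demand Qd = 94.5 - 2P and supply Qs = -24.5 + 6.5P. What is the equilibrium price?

Set Qd = Qs: 94.5 - 2P = -24.5 + 6.5P.
119 = 8.5P, so P* = 14.
Q* = 94.5 − 2(14) = 66.5.

P* = 14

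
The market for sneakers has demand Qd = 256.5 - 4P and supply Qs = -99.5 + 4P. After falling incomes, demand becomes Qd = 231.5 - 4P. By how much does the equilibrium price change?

Original equilibrium: P* = 44.5, Q* = 78.5.
New equilibrium: 231.5 - 4P = -99.5 + 4P, so 331 = 8P and P' = 41.375; Q' = 231.5 − 4(41.375) = 66.
Change in price: 41.375 − 44.5 = -3.125.

ΔP = -3.125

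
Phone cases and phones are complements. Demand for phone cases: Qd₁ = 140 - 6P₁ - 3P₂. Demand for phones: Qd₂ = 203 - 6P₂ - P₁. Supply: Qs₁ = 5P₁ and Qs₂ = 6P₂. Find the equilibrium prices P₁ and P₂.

P₁ = 357/43, P₂ = 2093/129

Market 1: 140 - 6P₁ - 3P₂ = 5P₁ → 11P₁ + 3P₂ = 140.
Market 2: 12P₂ + P₁ = 203.
Eliminating P₂: 12×(1) − 3×(2) gives 129P₁ = 1071, so P₁ = 357/43.
Back-substitute into (2): P₂ = (203 − 1×357/43) / 12 = 2093/129.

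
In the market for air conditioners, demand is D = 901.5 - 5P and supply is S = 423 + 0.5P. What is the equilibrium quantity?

Set D = S: 901.5 - 5P = 423 + 0.5P.
478.5 = 5.5P, so P* = 87.
Q* = 901.5 − 5(87) = 466.5.

Q* = 466.5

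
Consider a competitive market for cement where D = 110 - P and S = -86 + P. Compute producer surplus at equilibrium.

Equilibrium: 110 - P = -86 + P gives P* = 98, Q* = 12.
Supply starts at P = 86 (where S = 0).
PS = ½(98 − 86)(12) = 72.

Producer surplus = 72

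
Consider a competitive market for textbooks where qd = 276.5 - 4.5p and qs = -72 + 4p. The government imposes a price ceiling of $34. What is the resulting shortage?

Shortage = 59.5

Equilibrium price would be p* = 41, so the ceiling at 34 binds.
At p = 34: qd = 276.5 − 4.5(34) = 123.5, qs = -72 + 4(34) = 64.
Shortage = 123.5 − 64 = 59.5.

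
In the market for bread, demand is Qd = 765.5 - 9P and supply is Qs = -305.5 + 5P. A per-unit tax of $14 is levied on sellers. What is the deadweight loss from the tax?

Pre-tax equilibrium: P* = 76.5, Q* = 77.
Tax on sellers shifts supply to Qs = -305.5 + 5(P − 14) = -375.5 + 5P.
765.5 - 9P = -375.5 + 5P gives buyer price Pb = 81.5; sellers receive Ps = 81.5 − 14 = 67.5.
New quantity: Q = 765.5 − 9(81.5) = 32.
DWL = ½ × 14 × (77 − 32) = 315.

Deadweight loss = 315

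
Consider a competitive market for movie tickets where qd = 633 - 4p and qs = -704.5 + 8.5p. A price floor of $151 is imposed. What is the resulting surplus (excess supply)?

Surplus = 550

Equilibrium price would be p* = 107, so the floor at 151 binds.
At p = 151: qd = 29, qs = 579.
Surplus = 579 − 29 = 550.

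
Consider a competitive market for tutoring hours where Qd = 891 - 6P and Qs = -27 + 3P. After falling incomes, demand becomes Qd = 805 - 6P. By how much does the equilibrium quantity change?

ΔQ = -86/3

Original equilibrium: P* = 102, Q* = 279.
New equilibrium: 805 - 6P = -27 + 3P, so 832 = 9P and P' = 832/9; Q' = 805 − 6(832/9) = 751/3.
Change in quantity: 751/3 − 279 = -86/3.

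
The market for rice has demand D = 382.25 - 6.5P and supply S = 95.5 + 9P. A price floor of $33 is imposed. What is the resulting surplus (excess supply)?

Equilibrium price would be P* = 18.5, so the floor at 33 binds.
At P = 33: D = 167.75, S = 392.5.
Surplus = 392.5 − 167.75 = 224.75.

Surplus = 224.75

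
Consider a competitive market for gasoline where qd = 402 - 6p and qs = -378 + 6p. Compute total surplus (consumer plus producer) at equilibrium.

Equilibrium: 402 - 6p = -378 + 6p gives p* = 65, q* = 12.
Demand choke price: p = 67; supply starts at p = 63.
CS = ½(67 − 65)(12) = 12; PS = ½(65 − 63)(12) = 12.

Total surplus = 24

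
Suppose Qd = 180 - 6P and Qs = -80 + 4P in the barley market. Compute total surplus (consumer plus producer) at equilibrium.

Equilibrium: 180 - 6P = -80 + 4P gives P* = 26, Q* = 24.
Demand choke price: P = 30; supply starts at P = 20.
CS = ½(30 − 26)(24) = 48; PS = ½(26 − 20)(24) = 72.

Total surplus = 120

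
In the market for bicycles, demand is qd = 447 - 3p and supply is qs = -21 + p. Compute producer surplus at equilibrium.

Producer surplus = 4608

Equilibrium: 447 - 3p = -21 + p gives p* = 117, q* = 96.
Supply starts at p = 21 (where qs = 0).
PS = ½(117 − 21)(96) = 4608.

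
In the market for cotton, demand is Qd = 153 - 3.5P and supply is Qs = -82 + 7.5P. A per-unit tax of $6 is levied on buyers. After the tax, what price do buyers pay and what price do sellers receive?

Buyers pay 280/11, sellers receive 214/11

Pre-tax equilibrium: P* = 235/11, Q* = 1721/22.
Tax on buyers shifts demand to Qd = 153 − 3.5(P + 6) = 132 - 3.5P.
132 - 3.5P = -82 + 7.5P gives seller price Ps = 214/11; buyers pay Pb = 214/11 + 6 = 280/11.
New quantity: Q = 153 − 3.5(280/11) = 703/11.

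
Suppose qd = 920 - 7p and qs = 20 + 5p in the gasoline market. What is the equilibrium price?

p* = 75

Set qd = qs: 920 - 7p = 20 + 5p.
900 = 12p, so p* = 75.
q* = 920 − 7(75) = 395.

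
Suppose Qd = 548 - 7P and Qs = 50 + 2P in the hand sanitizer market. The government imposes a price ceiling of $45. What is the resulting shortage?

Shortage = 93

Equilibrium price would be P* = 166/3, so the ceiling at 45 binds.
At P = 45: Qd = 548 − 7(45) = 233, Qs = 50 + 2(45) = 140.
Shortage = 233 − 140 = 93.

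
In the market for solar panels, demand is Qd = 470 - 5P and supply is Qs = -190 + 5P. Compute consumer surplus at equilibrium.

Consumer surplus = 1960

Equilibrium: 470 - 5P = -190 + 5P gives P* = 66, Q* = 140.
Demand choke price (Qd = 0): P = 94.
CS = ½(94 − 66)(140) = 1960.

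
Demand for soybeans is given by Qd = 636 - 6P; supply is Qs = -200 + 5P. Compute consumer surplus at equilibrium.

Consumer surplus = 2700

Equilibrium: 636 - 6P = -200 + 5P gives P* = 76, Q* = 180.
Demand choke price (Qd = 0): P = 106.
CS = ½(106 − 76)(180) = 2700.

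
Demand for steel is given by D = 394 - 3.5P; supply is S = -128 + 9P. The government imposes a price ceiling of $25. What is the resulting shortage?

Equilibrium price would be P* = 41.76, so the ceiling at 25 binds.
At P = 25: D = 394 − 3.5(25) = 306.5, S = -128 + 9(25) = 97.
Shortage = 306.5 − 97 = 209.5.

Shortage = 209.5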